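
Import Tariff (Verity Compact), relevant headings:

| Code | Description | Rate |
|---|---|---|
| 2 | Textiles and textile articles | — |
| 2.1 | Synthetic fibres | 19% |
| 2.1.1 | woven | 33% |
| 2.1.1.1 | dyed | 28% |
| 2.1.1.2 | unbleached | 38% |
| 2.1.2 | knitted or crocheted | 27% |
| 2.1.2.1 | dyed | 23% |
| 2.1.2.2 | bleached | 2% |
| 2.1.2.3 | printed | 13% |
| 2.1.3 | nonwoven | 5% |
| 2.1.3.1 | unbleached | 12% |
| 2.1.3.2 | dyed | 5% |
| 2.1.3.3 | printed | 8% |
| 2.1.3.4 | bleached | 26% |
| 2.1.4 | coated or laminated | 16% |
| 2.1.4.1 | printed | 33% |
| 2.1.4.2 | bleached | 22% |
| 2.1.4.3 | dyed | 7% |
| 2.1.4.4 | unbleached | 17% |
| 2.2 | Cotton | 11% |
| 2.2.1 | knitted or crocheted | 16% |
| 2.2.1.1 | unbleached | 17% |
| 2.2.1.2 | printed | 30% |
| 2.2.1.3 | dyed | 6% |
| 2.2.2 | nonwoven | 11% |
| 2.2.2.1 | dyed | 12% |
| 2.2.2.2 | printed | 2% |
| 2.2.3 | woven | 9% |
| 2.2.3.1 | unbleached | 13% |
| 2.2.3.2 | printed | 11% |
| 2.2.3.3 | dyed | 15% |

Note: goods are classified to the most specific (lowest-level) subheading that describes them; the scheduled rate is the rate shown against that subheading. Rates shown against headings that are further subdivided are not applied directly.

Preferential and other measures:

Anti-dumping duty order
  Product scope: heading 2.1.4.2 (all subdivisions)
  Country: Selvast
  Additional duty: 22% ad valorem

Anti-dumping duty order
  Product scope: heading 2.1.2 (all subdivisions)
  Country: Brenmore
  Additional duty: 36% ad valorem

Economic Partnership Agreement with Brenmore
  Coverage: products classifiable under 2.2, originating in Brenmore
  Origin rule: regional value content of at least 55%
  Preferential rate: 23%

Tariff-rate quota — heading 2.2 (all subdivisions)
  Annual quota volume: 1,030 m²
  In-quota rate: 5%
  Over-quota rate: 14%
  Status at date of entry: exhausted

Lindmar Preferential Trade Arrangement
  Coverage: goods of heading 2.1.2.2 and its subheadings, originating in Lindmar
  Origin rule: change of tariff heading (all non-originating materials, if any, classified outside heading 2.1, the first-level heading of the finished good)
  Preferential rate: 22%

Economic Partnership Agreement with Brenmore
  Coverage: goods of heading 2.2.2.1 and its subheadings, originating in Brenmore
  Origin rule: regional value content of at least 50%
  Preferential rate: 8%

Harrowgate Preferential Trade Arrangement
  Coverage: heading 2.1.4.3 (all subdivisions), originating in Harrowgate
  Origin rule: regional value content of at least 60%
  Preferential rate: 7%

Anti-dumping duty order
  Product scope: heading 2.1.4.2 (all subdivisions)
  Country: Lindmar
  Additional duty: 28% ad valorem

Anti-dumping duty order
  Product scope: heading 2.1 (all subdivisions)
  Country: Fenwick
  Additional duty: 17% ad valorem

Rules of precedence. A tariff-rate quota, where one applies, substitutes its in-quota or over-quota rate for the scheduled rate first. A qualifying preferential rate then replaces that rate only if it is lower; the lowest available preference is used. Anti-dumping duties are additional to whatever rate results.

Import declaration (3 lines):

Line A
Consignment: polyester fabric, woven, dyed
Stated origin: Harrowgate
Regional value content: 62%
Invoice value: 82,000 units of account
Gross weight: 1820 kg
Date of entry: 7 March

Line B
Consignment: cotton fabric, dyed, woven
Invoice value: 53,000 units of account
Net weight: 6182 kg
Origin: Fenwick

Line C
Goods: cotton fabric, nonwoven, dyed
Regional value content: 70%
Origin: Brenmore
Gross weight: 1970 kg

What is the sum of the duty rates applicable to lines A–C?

Line A: polyester → 2.1; woven → 2.1.1; dyed → 2.1.1.1. Scheduled 28%. Harrowgate agreement on 2.1.4.3: 2.1.1.1 not covered. → 28%.
Line B: cotton → 2.2; woven → 2.2.3; dyed → 2.2.3.3. Scheduled 15%. quota on 2.2 exhausted → over-quota 14%. → 14%.
Line C: cotton → 2.2; nonwoven → 2.2.2; dyed → 2.2.2.1. Scheduled 12%. quota on 2.2 exhausted → over-quota 14%; Brenmore agreement on 2.2: RVC ≥ 55% → 23% available; Brenmore agreement on 2.2.2.1: RVC ≥ 50% → 8% available; preferential 8%. → 8%.
Sum: 28% + 14% + 8% = 50%.

50%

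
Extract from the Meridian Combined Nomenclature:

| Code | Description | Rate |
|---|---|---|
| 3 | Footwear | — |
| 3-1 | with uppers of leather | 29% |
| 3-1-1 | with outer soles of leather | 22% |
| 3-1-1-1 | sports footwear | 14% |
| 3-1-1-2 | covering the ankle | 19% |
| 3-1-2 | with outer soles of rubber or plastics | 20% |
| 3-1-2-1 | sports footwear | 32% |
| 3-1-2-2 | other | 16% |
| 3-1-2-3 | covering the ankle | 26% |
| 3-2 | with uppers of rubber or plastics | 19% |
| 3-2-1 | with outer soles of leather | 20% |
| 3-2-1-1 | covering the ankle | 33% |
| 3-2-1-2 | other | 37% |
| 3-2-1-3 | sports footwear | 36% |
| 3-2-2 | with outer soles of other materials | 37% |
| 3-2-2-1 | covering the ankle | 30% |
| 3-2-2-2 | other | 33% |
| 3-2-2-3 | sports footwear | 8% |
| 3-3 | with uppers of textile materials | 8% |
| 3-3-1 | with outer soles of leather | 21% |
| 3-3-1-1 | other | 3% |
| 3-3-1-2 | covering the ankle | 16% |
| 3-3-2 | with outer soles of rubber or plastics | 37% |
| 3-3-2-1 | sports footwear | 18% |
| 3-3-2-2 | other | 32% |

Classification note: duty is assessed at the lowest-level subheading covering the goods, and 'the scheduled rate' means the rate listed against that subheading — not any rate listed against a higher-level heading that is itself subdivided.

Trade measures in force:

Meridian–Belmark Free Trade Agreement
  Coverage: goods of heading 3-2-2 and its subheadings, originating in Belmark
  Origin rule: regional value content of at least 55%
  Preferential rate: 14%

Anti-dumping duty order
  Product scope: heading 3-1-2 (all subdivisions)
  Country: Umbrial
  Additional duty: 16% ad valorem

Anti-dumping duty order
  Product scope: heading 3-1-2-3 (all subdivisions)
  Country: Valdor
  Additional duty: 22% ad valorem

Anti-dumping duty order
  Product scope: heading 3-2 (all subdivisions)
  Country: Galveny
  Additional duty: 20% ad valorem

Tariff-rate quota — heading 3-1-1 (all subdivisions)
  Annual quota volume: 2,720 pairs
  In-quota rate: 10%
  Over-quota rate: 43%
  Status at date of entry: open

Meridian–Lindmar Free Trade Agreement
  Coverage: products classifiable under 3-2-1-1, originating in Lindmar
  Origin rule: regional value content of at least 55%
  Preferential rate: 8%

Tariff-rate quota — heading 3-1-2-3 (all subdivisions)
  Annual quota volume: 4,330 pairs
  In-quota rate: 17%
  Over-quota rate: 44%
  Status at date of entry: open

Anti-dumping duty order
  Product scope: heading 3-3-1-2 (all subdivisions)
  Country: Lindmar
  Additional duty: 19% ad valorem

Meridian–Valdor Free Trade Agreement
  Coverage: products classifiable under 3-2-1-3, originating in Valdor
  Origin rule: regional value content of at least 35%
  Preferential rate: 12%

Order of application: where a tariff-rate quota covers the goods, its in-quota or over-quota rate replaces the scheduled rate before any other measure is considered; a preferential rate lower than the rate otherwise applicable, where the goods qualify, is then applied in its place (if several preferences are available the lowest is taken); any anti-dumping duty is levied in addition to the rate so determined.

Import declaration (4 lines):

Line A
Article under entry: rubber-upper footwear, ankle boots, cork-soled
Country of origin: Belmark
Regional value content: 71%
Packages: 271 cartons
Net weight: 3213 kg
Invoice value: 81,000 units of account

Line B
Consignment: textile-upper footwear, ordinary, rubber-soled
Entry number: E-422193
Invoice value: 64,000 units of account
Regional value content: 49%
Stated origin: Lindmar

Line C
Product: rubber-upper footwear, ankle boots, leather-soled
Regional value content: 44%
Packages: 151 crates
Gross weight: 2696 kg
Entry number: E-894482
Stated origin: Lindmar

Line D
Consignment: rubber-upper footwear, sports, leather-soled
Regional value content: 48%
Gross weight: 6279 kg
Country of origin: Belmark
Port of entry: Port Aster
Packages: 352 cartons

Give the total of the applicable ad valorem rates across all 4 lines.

115%

Line A: rubber-upper → 3-2; cork-soled → 3-2-2; ankle boots → 3-2-2-1. Scheduled 30%. Belmark agreement on 3-2-2: RVC ≥ 55% → 14% available; preferential 14%. → 14%.
Line B: textile-upper → 3-3; rubber-soled → 3-3-2; ordinary → 3-3-2-2. Scheduled 32%. Lindmar agreement on 3-2-1-1: 3-3-2-2 not covered. → 32%.
Line C: rubber-upper → 3-2; leather-soled → 3-2-1; ankle boots → 3-2-1-1. Scheduled 33%. Lindmar agreement on 3-2-1-1: RVC < 55%. → 33%.
Line D: rubber-upper → 3-2; leather-soled → 3-2-1; sports → 3-2-1-3. Scheduled 36%. Belmark agreement on 3-2-2: 3-2-1-3 not covered. → 36%.
Sum: 14% + 32% + 33% + 36% = 115%.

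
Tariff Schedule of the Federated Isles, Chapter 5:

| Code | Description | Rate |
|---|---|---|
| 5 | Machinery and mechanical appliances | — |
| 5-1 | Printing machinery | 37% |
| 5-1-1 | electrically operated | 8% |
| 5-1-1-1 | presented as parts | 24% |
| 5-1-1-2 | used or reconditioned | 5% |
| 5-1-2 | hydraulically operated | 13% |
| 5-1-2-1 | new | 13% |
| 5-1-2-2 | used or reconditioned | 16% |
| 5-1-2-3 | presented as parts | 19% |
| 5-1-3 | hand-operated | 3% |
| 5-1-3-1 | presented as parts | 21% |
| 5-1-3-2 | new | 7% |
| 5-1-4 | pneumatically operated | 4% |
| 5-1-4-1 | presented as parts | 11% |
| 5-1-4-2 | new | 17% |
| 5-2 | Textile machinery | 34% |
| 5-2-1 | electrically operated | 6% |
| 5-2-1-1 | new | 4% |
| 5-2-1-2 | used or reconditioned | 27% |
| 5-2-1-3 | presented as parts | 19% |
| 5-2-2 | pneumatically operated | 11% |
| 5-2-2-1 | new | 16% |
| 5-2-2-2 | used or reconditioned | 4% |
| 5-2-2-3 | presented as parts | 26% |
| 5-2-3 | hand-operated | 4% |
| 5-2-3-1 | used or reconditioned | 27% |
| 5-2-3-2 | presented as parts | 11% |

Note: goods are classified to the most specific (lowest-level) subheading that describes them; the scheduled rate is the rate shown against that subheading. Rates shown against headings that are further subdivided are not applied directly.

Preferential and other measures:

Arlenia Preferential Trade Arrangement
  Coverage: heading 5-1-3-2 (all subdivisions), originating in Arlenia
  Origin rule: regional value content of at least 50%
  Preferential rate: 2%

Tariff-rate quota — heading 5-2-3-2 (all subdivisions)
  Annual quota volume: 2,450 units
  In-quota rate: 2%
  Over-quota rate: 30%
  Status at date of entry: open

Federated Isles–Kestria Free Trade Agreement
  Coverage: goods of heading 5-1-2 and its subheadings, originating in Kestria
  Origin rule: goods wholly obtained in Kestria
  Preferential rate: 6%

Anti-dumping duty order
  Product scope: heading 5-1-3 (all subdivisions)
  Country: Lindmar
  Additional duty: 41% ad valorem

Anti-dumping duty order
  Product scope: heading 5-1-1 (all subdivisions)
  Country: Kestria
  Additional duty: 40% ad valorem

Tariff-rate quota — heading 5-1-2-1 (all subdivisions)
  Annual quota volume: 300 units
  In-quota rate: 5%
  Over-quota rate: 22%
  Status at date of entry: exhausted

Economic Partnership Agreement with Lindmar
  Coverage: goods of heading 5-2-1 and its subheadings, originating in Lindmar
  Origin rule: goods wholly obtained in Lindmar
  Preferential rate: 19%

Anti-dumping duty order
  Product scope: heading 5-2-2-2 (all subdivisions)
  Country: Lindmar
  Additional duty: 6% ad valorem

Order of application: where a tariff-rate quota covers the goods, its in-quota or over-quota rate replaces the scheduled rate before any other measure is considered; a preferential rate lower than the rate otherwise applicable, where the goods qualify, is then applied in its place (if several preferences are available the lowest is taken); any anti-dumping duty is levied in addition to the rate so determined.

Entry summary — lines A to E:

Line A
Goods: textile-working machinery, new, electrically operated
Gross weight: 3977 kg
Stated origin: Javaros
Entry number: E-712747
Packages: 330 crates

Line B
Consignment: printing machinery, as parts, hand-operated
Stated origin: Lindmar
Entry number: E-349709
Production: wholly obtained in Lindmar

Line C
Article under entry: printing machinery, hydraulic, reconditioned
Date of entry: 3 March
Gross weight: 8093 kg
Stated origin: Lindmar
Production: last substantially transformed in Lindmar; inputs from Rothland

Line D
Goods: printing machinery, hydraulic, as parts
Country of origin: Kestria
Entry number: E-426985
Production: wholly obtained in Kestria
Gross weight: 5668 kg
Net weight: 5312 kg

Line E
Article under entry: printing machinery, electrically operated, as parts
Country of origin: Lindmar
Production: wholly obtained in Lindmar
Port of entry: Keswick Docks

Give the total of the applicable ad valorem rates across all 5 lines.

112%

Line A: textile-working → 5-2; electrically operated → 5-2-1; new → 5-2-1-1. Scheduled 4%. No special measure applies. → 4%.
Line B: printing → 5-1; hand-operated → 5-1-3; as parts → 5-1-3-1. Scheduled 21%. Lindmar agreement on 5-2-1: 5-1-3-1 not covered; anti-dumping (Lindmar, 5-1-3): +41%; total 21% + 41% = 62%. → 62%.
Line C: printing → 5-1; hydraulic → 5-1-2; reconditioned → 5-1-2-2. Scheduled 16%. Lindmar agreement on 5-2-1: 5-1-2-2 not covered. → 16%.
Line D: printing → 5-1; hydraulic → 5-1-2; as parts → 5-1-2-3. Scheduled 19%. Kestria agreement on 5-1-2: wholly obtained → 6% available; preferential 6%. → 6%.
Line E: printing → 5-1; electrically operated → 5-1-1; as parts → 5-1-1-1. Scheduled 24%. Lindmar agreement on 5-2-1: 5-1-1-1 not covered. → 24%.
Sum: 4% + 62% + 16% + 6% + 24% = 112%.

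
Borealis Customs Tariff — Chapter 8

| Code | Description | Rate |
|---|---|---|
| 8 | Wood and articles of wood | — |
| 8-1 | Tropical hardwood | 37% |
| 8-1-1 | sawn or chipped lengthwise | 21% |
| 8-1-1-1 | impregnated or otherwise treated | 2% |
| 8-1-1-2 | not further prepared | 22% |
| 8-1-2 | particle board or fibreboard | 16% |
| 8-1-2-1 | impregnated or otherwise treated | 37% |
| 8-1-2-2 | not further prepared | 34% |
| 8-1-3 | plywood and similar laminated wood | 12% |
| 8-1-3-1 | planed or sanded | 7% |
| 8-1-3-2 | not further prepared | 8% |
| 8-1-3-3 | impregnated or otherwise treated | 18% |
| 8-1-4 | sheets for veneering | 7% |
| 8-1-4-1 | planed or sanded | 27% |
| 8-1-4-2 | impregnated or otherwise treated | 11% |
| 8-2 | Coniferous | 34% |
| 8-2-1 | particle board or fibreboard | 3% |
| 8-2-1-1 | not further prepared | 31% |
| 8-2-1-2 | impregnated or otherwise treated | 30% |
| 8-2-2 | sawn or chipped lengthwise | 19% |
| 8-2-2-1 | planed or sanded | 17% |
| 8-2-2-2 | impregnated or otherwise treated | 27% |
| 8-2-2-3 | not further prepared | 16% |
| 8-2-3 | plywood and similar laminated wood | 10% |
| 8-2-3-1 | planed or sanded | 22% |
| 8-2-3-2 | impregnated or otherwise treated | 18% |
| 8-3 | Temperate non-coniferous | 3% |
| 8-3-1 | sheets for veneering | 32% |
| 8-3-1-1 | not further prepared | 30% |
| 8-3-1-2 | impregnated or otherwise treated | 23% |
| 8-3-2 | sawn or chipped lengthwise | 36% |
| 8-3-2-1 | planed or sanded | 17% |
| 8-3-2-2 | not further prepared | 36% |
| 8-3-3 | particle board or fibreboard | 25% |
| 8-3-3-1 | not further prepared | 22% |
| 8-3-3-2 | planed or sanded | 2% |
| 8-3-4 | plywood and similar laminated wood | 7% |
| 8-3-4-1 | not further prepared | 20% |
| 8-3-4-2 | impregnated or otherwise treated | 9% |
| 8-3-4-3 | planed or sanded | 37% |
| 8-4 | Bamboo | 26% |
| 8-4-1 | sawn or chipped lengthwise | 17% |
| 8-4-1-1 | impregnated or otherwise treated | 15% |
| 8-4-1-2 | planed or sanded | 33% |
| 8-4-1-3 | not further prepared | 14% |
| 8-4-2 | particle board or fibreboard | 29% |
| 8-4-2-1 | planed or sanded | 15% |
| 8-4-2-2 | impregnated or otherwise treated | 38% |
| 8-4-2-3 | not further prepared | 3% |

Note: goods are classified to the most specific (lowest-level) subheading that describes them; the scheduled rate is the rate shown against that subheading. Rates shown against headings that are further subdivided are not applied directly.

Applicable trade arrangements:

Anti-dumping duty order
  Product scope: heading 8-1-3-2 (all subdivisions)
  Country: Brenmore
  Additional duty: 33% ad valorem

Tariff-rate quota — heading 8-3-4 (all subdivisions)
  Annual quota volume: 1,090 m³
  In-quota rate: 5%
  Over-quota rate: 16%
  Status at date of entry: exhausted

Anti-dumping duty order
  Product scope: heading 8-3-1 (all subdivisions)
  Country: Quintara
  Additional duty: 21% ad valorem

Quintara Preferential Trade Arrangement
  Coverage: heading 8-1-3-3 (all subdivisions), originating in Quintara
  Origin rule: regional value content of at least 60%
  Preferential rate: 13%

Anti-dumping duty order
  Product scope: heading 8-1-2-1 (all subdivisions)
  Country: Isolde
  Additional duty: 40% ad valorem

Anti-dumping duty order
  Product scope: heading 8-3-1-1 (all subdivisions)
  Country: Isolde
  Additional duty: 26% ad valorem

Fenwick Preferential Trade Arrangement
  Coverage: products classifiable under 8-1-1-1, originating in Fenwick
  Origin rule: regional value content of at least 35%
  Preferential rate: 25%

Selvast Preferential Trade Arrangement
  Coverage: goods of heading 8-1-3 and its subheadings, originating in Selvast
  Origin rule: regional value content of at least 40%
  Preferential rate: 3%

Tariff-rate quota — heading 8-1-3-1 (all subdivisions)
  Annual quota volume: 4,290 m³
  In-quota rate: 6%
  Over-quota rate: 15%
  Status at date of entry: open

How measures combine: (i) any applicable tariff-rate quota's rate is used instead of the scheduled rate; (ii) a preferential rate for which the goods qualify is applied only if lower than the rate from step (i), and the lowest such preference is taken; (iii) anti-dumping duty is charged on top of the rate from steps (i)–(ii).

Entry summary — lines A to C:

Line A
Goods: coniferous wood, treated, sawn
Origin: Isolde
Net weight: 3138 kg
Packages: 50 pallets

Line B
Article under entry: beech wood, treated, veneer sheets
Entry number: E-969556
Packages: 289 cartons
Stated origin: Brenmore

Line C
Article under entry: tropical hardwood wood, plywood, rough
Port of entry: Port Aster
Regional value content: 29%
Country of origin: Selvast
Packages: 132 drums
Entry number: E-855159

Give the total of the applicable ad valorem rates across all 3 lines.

58%

Line A: coniferous → 8-2; sawn → 8-2-2; treated → 8-2-2-2. Scheduled 27%. No special measure applies. → 27%.
Line B: beech → 8-3; veneer sheets → 8-3-1; treated → 8-3-1-2. Scheduled 23%. No special measure applies. → 23%.
Line C: tropical hardwood → 8-1; plywood → 8-1-3; rough → 8-1-3-2. Scheduled 8%. Selvast agreement on 8-1-3: RVC < 40%. → 8%.
Sum: 27% + 23% + 8% = 58%.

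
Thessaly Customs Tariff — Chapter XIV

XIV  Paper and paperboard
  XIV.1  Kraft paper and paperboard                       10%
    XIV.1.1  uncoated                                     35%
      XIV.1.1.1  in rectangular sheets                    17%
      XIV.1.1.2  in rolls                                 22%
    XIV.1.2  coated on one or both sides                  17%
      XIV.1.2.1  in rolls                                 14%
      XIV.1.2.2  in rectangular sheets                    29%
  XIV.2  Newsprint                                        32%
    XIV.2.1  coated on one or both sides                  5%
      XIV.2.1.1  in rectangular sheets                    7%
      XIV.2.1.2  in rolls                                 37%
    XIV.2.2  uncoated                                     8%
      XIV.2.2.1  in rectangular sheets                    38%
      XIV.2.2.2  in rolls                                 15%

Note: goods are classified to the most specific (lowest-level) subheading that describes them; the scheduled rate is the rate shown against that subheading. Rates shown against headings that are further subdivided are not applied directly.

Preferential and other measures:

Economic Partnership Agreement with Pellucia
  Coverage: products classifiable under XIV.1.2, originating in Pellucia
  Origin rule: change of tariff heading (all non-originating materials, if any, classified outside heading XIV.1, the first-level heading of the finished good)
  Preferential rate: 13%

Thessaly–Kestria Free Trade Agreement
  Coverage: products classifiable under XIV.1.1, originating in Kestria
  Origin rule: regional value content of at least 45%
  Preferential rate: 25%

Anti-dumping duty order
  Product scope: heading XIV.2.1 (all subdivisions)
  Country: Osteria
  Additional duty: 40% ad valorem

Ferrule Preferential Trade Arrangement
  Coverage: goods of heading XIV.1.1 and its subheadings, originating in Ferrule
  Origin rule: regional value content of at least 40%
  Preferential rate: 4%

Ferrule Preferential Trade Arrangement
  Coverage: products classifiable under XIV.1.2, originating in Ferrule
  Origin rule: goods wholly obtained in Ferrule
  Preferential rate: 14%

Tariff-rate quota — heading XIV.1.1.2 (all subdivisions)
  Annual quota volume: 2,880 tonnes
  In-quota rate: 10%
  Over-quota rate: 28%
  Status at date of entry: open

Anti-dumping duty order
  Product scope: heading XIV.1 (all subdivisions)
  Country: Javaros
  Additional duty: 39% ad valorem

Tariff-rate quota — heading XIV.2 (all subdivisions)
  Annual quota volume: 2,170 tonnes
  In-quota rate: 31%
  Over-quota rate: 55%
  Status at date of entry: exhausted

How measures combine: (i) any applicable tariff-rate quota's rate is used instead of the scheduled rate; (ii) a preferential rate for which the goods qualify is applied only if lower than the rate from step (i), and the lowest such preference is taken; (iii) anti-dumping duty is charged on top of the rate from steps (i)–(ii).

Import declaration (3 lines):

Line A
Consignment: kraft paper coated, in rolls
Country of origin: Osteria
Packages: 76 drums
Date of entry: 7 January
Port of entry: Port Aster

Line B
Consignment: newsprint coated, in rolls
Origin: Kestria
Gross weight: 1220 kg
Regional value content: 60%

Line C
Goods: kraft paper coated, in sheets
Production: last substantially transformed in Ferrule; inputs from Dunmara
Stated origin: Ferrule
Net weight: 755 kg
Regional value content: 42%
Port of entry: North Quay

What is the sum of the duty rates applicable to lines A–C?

Line A: kraft paper → XIV.1; coated → XIV.1.2; in rolls → XIV.1.2.1. Scheduled 14%. No special measure applies. → 14%.
Line B: newsprint → XIV.2; coated → XIV.2.1; in rolls → XIV.2.1.2. Scheduled 37%. quota on XIV.2 exhausted → over-quota 55%; Kestria agreement on XIV.1.1: XIV.2.1.2 not covered. → 55%.
Line C: kraft paper → XIV.1; coated → XIV.1.2; in sheets → XIV.1.2.2. Scheduled 29%. Ferrule agreement on XIV.1.1: XIV.1.2.2 not covered; Ferrule agreement on XIV.1.2: not wholly obtained. → 29%.
Sum: 14% + 55% + 29% = 98%.

98%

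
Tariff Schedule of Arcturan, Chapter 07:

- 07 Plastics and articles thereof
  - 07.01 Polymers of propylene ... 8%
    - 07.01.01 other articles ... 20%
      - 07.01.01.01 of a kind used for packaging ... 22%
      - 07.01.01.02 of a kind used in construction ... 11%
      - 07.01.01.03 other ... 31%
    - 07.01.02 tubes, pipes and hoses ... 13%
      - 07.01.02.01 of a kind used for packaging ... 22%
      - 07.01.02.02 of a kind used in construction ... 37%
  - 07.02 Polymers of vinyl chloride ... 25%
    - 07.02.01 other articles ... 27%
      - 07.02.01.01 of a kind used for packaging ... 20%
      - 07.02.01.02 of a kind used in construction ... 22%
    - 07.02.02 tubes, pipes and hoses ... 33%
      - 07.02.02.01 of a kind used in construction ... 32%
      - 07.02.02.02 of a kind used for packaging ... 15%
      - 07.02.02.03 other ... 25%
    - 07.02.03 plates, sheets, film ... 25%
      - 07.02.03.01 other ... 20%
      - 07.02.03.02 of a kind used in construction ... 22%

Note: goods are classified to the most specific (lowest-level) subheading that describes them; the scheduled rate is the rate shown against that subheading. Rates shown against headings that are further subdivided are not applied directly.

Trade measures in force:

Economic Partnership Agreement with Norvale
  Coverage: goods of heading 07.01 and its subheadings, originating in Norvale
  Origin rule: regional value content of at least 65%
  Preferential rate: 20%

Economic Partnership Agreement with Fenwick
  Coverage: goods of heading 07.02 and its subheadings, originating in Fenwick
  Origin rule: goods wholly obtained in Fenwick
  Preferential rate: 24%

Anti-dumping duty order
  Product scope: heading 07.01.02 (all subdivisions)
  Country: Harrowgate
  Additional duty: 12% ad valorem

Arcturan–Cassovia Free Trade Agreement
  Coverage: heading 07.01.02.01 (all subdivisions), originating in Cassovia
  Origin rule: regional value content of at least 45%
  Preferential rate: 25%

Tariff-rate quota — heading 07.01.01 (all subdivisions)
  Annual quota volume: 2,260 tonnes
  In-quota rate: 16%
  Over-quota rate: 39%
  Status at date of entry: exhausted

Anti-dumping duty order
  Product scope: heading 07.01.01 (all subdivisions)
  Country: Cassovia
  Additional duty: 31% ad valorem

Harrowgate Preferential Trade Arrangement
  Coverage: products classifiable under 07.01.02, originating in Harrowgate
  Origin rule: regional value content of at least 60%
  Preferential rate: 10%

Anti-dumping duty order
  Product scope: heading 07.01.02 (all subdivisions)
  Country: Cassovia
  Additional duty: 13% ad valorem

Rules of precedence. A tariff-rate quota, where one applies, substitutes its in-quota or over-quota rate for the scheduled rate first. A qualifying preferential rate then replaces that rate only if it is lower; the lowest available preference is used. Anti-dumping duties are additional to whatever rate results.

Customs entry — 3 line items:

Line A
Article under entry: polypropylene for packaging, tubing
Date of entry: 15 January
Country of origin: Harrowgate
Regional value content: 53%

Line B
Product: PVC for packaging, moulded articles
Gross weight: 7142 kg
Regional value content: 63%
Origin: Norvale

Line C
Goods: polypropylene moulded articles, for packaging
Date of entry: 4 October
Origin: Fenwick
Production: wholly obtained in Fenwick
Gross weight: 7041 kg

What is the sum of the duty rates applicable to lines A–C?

Line A: polypropylene → 07.01; tubing → 07.01.02; for packaging → 07.01.02.01. Scheduled 22%. Harrowgate agreement on 07.01.02: RVC < 60%; anti-dumping (Harrowgate, 07.01.02): +12%; total 22% + 12% = 34%. → 34%.
Line B: PVC → 07.02; moulded articles → 07.02.01; for packaging → 07.02.01.01. Scheduled 20%. Norvale agreement on 07.01: 07.02.01.01 not covered. → 20%.
Line C: polypropylene → 07.01; moulded articles → 07.01.01; for packaging → 07.01.01.01. Scheduled 22%. quota on 07.01.01 exhausted → over-quota 39%; Fenwick agreement on 07.02: 07.01.01.01 not covered. → 39%.
Sum: 34% + 20% + 39% = 93%.

93%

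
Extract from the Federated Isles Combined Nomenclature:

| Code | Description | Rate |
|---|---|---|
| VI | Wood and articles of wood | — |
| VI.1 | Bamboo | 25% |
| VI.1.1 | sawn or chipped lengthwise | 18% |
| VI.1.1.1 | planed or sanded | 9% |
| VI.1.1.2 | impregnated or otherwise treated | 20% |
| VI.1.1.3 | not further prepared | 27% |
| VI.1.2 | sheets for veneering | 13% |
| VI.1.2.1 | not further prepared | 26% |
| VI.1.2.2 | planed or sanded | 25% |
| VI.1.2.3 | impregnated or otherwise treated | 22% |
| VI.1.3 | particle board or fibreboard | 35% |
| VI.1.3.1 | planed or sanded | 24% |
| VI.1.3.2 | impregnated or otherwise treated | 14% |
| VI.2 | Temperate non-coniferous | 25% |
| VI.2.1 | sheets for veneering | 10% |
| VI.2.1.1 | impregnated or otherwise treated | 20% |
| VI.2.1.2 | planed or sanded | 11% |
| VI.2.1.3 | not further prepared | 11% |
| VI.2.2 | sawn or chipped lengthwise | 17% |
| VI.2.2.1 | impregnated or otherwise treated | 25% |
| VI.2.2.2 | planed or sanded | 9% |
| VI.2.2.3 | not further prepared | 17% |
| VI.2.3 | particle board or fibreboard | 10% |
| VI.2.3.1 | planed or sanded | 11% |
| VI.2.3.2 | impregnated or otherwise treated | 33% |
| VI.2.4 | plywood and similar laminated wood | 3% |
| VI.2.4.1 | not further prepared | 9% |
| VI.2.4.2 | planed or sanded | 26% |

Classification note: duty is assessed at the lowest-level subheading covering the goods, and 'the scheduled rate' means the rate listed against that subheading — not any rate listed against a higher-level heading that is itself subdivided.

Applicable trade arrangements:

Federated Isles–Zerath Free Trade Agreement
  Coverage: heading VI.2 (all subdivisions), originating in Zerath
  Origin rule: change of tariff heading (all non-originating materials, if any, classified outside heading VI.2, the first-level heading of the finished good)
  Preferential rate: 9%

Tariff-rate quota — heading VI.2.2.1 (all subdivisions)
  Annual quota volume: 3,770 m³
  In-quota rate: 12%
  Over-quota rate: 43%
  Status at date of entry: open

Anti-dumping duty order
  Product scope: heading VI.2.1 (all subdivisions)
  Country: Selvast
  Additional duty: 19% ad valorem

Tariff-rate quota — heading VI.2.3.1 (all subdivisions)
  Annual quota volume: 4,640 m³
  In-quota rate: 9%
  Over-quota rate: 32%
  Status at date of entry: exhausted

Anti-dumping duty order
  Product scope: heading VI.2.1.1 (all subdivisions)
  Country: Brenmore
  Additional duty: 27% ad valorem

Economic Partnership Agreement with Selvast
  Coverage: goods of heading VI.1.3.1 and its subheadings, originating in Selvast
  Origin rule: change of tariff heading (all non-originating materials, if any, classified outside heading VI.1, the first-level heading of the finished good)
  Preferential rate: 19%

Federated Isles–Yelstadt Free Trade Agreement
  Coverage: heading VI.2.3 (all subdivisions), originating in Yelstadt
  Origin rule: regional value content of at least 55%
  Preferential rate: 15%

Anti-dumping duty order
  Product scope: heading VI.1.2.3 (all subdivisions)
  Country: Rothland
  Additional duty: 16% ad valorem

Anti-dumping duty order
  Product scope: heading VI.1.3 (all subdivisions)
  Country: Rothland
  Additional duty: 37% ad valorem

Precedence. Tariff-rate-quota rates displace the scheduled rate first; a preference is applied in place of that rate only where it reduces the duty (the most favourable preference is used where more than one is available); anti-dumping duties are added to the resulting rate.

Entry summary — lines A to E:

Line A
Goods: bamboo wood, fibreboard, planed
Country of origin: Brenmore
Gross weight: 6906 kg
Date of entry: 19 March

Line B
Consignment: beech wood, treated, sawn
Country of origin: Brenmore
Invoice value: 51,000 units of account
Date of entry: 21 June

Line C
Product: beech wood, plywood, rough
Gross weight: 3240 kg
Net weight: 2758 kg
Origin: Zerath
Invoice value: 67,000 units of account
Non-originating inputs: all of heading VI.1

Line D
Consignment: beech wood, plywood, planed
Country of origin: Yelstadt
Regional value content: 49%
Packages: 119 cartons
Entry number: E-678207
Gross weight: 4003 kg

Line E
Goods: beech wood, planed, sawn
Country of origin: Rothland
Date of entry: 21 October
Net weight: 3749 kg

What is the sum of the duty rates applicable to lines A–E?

80%

Line A: bamboo → VI.1; fibreboard → VI.1.3; planed → VI.1.3.1. Scheduled 24%. No special measure applies. → 24%.
Line B: beech → VI.2; sawn → VI.2.2; treated → VI.2.2.1. Scheduled 25%. quota on VI.2.2.1 open → in-quota 12%. → 12%.
Line C: beech → VI.2; plywood → VI.2.4; rough → VI.2.4.1. Scheduled 9%. Zerath agreement on VI.2: CTH met → 9% available; preference 9% not lower than 9% → no reduction. → 9%.
Line D: beech → VI.2; plywood → VI.2.4; planed → VI.2.4.2. Scheduled 26%. Yelstadt agreement on VI.2.3: VI.2.4.2 not covered. → 26%.
Line E: beech → VI.2; sawn → VI.2.2; planed → VI.2.2.2. Scheduled 9%. No special measure applies. → 9%.
Sum: 24% + 12% + 9% + 26% + 9% = 80%.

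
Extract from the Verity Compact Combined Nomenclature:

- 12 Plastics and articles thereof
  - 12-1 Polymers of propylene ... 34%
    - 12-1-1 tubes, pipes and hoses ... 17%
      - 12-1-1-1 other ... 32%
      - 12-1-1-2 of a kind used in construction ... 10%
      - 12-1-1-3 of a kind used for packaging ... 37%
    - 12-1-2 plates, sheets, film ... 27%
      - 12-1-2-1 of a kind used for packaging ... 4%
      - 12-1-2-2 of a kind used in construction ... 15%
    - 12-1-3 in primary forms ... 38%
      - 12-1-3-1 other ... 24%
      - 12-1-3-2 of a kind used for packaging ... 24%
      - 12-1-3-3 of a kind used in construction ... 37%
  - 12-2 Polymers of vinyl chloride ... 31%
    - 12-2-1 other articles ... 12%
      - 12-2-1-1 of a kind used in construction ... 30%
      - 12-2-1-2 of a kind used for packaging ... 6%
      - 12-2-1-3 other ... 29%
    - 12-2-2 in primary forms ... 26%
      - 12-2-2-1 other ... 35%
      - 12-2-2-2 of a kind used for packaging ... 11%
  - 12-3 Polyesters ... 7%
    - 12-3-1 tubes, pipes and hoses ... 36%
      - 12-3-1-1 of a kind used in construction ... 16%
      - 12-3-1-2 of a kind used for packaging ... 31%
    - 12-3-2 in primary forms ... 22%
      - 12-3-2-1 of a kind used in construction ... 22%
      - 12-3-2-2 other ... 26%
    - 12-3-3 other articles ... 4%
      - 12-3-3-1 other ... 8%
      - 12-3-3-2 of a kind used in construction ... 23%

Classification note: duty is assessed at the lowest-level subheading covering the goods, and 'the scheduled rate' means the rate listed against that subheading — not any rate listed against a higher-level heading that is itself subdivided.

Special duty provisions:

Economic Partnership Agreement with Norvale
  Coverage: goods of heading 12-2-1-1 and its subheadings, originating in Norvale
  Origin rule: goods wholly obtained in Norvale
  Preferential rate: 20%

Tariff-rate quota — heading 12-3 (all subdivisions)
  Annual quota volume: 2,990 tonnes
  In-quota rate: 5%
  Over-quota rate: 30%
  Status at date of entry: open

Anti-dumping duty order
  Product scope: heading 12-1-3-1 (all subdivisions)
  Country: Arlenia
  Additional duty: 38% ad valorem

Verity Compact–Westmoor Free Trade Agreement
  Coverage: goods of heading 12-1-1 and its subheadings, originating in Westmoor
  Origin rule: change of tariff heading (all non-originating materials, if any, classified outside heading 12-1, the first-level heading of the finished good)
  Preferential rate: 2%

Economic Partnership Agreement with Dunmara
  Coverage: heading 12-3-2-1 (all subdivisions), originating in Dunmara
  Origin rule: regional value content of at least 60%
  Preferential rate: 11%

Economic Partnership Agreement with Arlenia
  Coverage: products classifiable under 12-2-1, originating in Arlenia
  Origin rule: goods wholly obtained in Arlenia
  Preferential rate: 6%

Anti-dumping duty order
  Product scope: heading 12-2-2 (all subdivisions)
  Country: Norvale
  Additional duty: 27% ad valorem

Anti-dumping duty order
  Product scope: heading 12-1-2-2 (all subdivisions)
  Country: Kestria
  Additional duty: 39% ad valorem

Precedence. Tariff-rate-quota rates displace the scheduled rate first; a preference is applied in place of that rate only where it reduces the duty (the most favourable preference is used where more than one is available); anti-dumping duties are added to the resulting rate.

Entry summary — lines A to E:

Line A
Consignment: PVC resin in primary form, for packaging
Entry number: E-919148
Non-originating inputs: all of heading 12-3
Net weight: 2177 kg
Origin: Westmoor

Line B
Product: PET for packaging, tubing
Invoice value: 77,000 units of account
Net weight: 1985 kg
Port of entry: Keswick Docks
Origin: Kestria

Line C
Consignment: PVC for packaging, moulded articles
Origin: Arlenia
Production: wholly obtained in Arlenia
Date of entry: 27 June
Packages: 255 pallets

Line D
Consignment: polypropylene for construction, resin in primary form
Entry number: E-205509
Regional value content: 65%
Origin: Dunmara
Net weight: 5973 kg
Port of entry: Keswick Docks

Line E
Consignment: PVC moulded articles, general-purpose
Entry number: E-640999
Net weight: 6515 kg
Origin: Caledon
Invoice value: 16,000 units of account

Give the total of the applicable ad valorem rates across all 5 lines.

88%

Line A: PVC → 12-2; resin in primary form → 12-2-2; for packaging → 12-2-2-2. Scheduled 11%. Westmoor agreement on 12-1-1: 12-2-2-2 not covered. → 11%.
Line B: PET → 12-3; tubing → 12-3-1; for packaging → 12-3-1-2. Scheduled 31%. quota on 12-3 open → in-quota 5%. → 5%.
Line C: PVC → 12-2; moulded articles → 12-2-1; for packaging → 12-2-1-2. Scheduled 6%. Arlenia agreement on 12-2-1: wholly obtained → 6% available; preference 6% not lower than 6% → no reduction. → 6%.
Line D: polypropylene → 12-1; resin in primary form → 12-1-3; for construction → 12-1-3-3. Scheduled 37%. Dunmara agreement on 12-3-2-1: 12-1-3-3 not covered. → 37%.
Line E: PVC → 12-2; moulded articles → 12-2-1; general-purpose → 12-2-1-3. Scheduled 29%. No special measure applies. → 29%.
Sum: 11% + 5% + 6% + 37% + 29% = 88%.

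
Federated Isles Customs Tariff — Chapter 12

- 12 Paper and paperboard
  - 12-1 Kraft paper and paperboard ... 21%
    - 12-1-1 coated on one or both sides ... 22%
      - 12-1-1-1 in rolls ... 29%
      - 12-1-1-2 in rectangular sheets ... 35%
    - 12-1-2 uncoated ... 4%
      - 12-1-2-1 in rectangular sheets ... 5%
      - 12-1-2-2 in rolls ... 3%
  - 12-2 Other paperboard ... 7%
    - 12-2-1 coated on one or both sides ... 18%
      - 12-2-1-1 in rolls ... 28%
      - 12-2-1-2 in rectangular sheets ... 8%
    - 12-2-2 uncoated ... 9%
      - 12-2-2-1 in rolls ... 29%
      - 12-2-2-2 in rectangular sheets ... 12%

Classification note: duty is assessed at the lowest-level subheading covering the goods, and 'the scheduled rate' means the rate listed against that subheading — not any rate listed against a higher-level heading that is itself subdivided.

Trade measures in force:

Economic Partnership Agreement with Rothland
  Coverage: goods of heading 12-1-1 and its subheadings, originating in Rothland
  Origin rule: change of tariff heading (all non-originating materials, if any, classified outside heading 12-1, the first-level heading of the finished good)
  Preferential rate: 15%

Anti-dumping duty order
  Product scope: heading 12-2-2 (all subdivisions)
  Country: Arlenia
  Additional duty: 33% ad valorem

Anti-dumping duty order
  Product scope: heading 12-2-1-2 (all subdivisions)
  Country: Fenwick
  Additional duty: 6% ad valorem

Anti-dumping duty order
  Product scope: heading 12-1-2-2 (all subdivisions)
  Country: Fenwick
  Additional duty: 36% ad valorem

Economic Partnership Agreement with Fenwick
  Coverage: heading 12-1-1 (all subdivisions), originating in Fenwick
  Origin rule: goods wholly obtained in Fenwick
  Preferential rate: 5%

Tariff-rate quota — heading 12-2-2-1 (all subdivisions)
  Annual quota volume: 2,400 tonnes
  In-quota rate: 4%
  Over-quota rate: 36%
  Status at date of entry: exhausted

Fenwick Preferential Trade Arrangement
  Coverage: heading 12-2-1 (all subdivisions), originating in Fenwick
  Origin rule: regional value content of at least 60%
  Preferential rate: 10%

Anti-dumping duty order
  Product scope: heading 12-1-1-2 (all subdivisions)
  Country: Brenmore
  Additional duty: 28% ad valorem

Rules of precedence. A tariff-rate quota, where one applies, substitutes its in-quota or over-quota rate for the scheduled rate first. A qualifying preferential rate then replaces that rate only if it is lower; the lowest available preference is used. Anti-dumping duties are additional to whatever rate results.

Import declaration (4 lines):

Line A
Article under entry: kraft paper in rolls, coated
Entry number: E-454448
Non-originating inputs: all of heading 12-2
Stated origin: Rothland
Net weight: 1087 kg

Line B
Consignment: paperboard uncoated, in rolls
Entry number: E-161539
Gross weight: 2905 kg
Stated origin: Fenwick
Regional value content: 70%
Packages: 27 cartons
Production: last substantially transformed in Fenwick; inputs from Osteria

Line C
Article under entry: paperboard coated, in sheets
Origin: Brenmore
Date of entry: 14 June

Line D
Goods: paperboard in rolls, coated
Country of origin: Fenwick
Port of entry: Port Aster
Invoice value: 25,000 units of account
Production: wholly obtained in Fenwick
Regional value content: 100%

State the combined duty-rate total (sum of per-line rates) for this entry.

Line A: kraft paper → 12-1; coated → 12-1-1; in rolls → 12-1-1-1. Scheduled 29%. Rothland agreement on 12-1-1: CTH met → 15% available; preferential 15%. → 15%.
Line B: paperboard → 12-2; uncoated → 12-2-2; in rolls → 12-2-2-1. Scheduled 29%. quota on 12-2-2-1 exhausted → over-quota 36%; Fenwick agreement on 12-1-1: 12-2-2-1 not covered; Fenwick agreement on 12-2-1: 12-2-2-1 not covered. → 36%.
Line C: paperboard → 12-2; coated → 12-2-1; in sheets → 12-2-1-2. Scheduled 8%. No special measure applies. → 8%.
Line D: paperboard → 12-2; coated → 12-2-1; in rolls → 12-2-1-1. Scheduled 28%. Fenwick agreement on 12-1-1: 12-2-1-1 not covered; Fenwick agreement on 12-2-1: RVC ≥ 60% → 10% available; preferential 10%. → 10%.
Sum: 15% + 36% + 8% + 10% = 69%.

69%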